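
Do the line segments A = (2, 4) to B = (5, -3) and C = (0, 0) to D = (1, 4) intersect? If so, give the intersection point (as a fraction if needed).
No (intersection of containing lines falls outside at least one segment)

Parametrize and solve: t = -4/19, s = 26/19. At least one of these is outside [0, 1], so the segments do not intersect.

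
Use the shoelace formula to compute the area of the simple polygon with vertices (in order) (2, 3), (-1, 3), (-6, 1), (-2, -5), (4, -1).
Area = 47

Shoelace formula: Area = (1/2) |Σ_i (x_i · y_{i+1} − x_{i+1} · y_i)| (indices mod n). Compute each cross term:
  (2)(3) − (-1)(3) = 9
  (-1)(1) − (-6)(3) = 17
  (-6)(-5) − (-2)(1) = 32
  (-2)(-1) − (4)(-5) = 22
  (4)(3) − (2)(-1) = 14
Sum = 94, so (signed) Area = 94/2 = 47, |Area| = 47.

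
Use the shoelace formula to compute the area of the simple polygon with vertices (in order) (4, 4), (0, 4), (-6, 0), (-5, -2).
Area = 20

Shoelace formula: Area = (1/2) |Σ_i (x_i · y_{i+1} − x_{i+1} · y_i)| (indices mod n). Compute each cross term:
  (4)(4) − (0)(4) = 16
  (0)(0) − (-6)(4) = 24
  (-6)(-2) − (-5)(0) = 12
  (-5)(4) − (4)(-2) = -12
Sum = 40, so (signed) Area = 40/2 = 20, |Area| = 20.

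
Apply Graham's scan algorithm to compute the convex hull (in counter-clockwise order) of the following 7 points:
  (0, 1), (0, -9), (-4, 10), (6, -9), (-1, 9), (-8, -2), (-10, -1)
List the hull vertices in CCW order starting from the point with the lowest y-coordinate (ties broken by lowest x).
Hull (CCW) = [(0, -9), (6, -9), (-1, 9), (-4, 10), (-10, -1)]

Graham scan procedure:
  1. Find the pivot p₀ = point with lowest y (tie → lowest x): (0, -9).
  2. Sort the remaining points by polar angle around p₀.
  3. Walk through sorted points, maintaining a stack; pop the top while the last three entries make a non-left turn (cross product ≤ 0).
  4. Final stack is the convex hull in CCW order: (0, -9), (6, -9), (-1, 9), (-4, 10), (-10, -1).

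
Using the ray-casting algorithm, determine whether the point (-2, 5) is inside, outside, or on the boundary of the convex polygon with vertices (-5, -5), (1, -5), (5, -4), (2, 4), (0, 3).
The point (-2, 5) lies strictly outside the polygon

Cast a horizontal ray to the right from the query point and count how many polygon edges it crosses (each edge strictly once or zero times, handled with the usual half-open convention). 
Parity of crossings → even ⇒ outside.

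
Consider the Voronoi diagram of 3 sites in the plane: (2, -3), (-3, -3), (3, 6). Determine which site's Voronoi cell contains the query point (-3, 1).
Nearest site = (-3, -3)

The Voronoi cell of site s contains exactly those query points closer to s than to any other site. Compute squared distances from q = (-3, 1) to each site:
  (-3 − -3)² + (-3 − 1)² = 16
  (2 − -3)² + (-3 − 1)² = 41
  (3 − -3)² + (6 − 1)² = 61
Minimum is attained by (-3, -3), so q lies in its Voronoi cell.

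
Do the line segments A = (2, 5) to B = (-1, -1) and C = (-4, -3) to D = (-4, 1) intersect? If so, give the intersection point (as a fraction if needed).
No (intersection of containing lines falls outside at least one segment)

Parametrize and solve: t = 2, s = -1. At least one of these is outside [0, 1], so the segments do not intersect.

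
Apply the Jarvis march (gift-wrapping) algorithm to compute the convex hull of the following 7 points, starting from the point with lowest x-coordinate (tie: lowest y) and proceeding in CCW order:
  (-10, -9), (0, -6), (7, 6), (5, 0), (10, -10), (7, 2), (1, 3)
Hull (CCW) = [(-10, -9), (10, -10), (7, 6), (1, 3)]

Jarvis march: at each step, from the current hull vertex p, select the next vertex q as the point such that every other point lies strictly to the left of (or on) the directed line p → q. (Equivalently: for every other point r, the cross product (q − p) × (r − p) ≥ 0.)
Starting point (lowest x, tie lowest y): (-10, -9). Wrap until returning to start. Resulting hull: (-10, -9), (10, -10), (7, 6), (1, 3).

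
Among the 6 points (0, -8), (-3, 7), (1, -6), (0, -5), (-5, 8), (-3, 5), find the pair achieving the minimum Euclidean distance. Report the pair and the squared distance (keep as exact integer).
Pair = ((1, -6), (0, -5)); squared distance = 2

Compute all C(6, 2) = 15 pairwise squared distances (x_i − x_j)² + (y_i − y_j)². The minimum is 2, attained by the pair ((1, -6), (0, -5)).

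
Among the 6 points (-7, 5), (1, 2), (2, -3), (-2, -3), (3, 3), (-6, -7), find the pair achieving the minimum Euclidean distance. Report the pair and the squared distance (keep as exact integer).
Pair = ((1, 2), (3, 3)); squared distance = 5

Compute all C(6, 2) = 15 pairwise squared distances (x_i − x_j)² + (y_i − y_j)². The minimum is 5, attained by the pair ((1, 2), (3, 3)).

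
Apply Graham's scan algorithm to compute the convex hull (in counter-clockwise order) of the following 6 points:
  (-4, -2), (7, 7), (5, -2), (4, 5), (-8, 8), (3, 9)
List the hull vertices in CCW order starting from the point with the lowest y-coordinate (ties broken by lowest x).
Hull (CCW) = [(-4, -2), (5, -2), (7, 7), (3, 9), (-8, 8)]

Graham scan procedure:
  1. Find the pivot p₀ = point with lowest y (tie → lowest x): (-4, -2).
  2. Sort the remaining points by polar angle around p₀.
  3. Walk through sorted points, maintaining a stack; pop the top while the last three entries make a non-left turn (cross product ≤ 0).
  4. Final stack is the convex hull in CCW order: (-4, -2), (5, -2), (7, 7), (3, 9), (-8, 8).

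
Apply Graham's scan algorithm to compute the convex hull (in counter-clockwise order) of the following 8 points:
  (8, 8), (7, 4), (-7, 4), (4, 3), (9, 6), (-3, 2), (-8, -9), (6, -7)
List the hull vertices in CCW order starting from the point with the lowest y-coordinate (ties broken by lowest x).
Hull (CCW) = [(-8, -9), (6, -7), (9, 6), (8, 8), (-7, 4)]

Graham scan procedure:
  1. Find the pivot p₀ = point with lowest y (tie → lowest x): (-8, -9).
  2. Sort the remaining points by polar angle around p₀.
  3. Walk through sorted points, maintaining a stack; pop the top while the last three entries make a non-left turn (cross product ≤ 0).
  4. Final stack is the convex hull in CCW order: (-8, -9), (6, -7), (9, 6), (8, 8), (-7, 4).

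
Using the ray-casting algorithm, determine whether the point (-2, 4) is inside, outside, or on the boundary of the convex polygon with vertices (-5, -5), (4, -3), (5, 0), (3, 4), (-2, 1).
The point (-2, 4) lies strictly outside the polygon

Cast a horizontal ray to the right from the query point and count how many polygon edges it crosses (each edge strictly once or zero times, handled with the usual half-open convention). 
Parity of crossings → even ⇒ outside.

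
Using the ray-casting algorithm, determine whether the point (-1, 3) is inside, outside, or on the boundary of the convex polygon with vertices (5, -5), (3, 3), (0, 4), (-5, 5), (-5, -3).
The point (-1, 3) lies strictly inside the polygon

Cast a horizontal ray to the right from the query point and count how many polygon edges it crosses (each edge strictly once or zero times, handled with the usual half-open convention). 
Parity of crossings → odd ⇒ inside.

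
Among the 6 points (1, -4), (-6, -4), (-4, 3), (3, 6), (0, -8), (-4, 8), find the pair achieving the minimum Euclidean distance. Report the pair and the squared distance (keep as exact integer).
Pair = ((1, -4), (0, -8)); squared distance = 17

Compute all C(6, 2) = 15 pairwise squared distances (x_i − x_j)² + (y_i − y_j)². The minimum is 17, attained by the pair ((1, -4), (0, -8)).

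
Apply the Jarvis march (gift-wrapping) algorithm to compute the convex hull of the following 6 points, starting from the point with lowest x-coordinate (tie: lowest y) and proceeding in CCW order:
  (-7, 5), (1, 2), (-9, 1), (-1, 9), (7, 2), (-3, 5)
Hull (CCW) = [(-9, 1), (7, 2), (-1, 9), (-7, 5)]

Jarvis march: at each step, from the current hull vertex p, select the next vertex q as the point such that every other point lies strictly to the left of (or on) the directed line p → q. (Equivalently: for every other point r, the cross product (q − p) × (r − p) ≥ 0.)
Starting point (lowest x, tie lowest y): (-9, 1). Wrap until returning to start. Resulting hull: (-9, 1), (7, 2), (-1, 9), (-7, 5).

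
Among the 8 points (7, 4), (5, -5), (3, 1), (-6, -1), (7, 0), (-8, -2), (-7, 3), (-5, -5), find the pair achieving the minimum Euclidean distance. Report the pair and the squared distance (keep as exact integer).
Pair = ((-6, -1), (-8, -2)); squared distance = 5

Compute all C(8, 2) = 28 pairwise squared distances (x_i − x_j)² + (y_i − y_j)². The minimum is 5, attained by the pair ((-6, -1), (-8, -2)).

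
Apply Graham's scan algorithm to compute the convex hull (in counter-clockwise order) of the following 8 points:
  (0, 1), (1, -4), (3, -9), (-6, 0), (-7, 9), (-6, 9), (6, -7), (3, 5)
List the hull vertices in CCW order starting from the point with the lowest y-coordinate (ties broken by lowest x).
Hull (CCW) = [(3, -9), (6, -7), (3, 5), (-6, 9), (-7, 9), (-6, 0)]

Graham scan procedure:
  1. Find the pivot p₀ = point with lowest y (tie → lowest x): (3, -9).
  2. Sort the remaining points by polar angle around p₀.
  3. Walk through sorted points, maintaining a stack; pop the top while the last three entries make a non-left turn (cross product ≤ 0).
  4. Final stack is the convex hull in CCW order: (3, -9), (6, -7), (3, 5), (-6, 9), (-7, 9), (-6, 0).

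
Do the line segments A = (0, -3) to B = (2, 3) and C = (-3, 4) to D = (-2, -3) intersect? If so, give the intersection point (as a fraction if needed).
No (intersection of containing lines falls outside at least one segment)

Parametrize and solve: t = -7/10, s = 8/5. At least one of these is outside [0, 1], so the segments do not intersect.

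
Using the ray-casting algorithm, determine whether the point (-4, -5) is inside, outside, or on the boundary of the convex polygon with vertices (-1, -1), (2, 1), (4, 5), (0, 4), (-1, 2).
The point (-4, -5) lies strictly outside the polygon

Cast a horizontal ray to the right from the query point and count how many polygon edges it crosses (each edge strictly once or zero times, handled with the usual half-open convention). 
Parity of crossings → even ⇒ outside.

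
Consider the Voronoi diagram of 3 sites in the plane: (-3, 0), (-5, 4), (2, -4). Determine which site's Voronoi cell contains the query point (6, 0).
Nearest site = (2, -4)

The Voronoi cell of site s contains exactly those query points closer to s than to any other site. Compute squared distances from q = (6, 0) to each site:
  (2 − 6)² + (-4 − 0)² = 32
  (-3 − 6)² + (0 − 0)² = 81
  (-5 − 6)² + (4 − 0)² = 137
Minimum is attained by (2, -4), so q lies in its Voronoi cell.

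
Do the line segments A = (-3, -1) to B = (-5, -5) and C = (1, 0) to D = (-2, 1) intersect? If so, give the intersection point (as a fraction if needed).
No (intersection of containing lines falls outside at least one segment)

Parametrize and solve: t = -1/2, s = 1. At least one of these is outside [0, 1], so the segments do not intersect.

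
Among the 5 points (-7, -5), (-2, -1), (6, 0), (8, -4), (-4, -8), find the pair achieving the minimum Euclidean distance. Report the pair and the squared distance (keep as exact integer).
Pair = ((-7, -5), (-4, -8)); squared distance = 18

Compute all C(5, 2) = 10 pairwise squared distances (x_i − x_j)² + (y_i − y_j)². The minimum is 18, attained by the pair ((-7, -5), (-4, -8)).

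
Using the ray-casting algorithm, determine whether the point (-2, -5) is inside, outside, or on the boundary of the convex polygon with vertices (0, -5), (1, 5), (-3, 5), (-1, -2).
The point (-2, -5) lies strictly outside the polygon

Cast a horizontal ray to the right from the query point and count how many polygon edges it crosses (each edge strictly once or zero times, handled with the usual half-open convention). 
Parity of crossings → even ⇒ outside.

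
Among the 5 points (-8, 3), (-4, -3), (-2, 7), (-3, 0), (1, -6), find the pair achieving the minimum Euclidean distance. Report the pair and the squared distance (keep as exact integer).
Pair = ((-4, -3), (-3, 0)); squared distance = 10

Compute all C(5, 2) = 10 pairwise squared distances (x_i − x_j)² + (y_i − y_j)². The minimum is 10, attained by the pair ((-4, -3), (-3, 0)).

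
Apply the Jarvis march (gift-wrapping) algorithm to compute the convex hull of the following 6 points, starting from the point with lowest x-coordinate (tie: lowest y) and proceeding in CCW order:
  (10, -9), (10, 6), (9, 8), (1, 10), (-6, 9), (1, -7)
Hull (CCW) = [(-6, 9), (1, -7), (10, -9), (10, 6), (9, 8), (1, 10)]

Jarvis march: at each step, from the current hull vertex p, select the next vertex q as the point such that every other point lies strictly to the left of (or on) the directed line p → q. (Equivalently: for every other point r, the cross product (q − p) × (r − p) ≥ 0.)
Starting point (lowest x, tie lowest y): (-6, 9). Wrap until returning to start. Resulting hull: (-6, 9), (1, -7), (10, -9), (10, 6), (9, 8), (1, 10).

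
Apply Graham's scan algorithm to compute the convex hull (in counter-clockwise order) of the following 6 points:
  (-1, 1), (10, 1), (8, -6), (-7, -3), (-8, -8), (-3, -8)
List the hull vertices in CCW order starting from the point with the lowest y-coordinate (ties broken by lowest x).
Hull (CCW) = [(-8, -8), (-3, -8), (8, -6), (10, 1), (-1, 1), (-7, -3)]

Graham scan procedure:
  1. Find the pivot p₀ = point with lowest y (tie → lowest x): (-8, -8).
  2. Sort the remaining points by polar angle around p₀.
  3. Walk through sorted points, maintaining a stack; pop the top while the last three entries make a non-left turn (cross product ≤ 0).
  4. Final stack is the convex hull in CCW order: (-8, -8), (-3, -8), (8, -6), (10, 1), (-1, 1), (-7, -3).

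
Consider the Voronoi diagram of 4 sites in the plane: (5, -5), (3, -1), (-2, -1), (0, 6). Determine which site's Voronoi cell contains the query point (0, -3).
Nearest site = (-2, -1)

The Voronoi cell of site s contains exactly those query points closer to s than to any other site. Compute squared distances from q = (0, -3) to each site:
  (-2 − 0)² + (-1 − -3)² = 8
  (3 − 0)² + (-1 − -3)² = 13
  (5 − 0)² + (-5 − -3)² = 29
  (0 − 0)² + (6 − -3)² = 81
Minimum is attained by (-2, -1), so q lies in its Voronoi cell.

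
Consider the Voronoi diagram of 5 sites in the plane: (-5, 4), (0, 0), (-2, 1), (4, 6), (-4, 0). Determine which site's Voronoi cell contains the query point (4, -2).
Nearest site = (0, 0)

The Voronoi cell of site s contains exactly those query points closer to s than to any other site. Compute squared distances from q = (4, -2) to each site:
  (0 − 4)² + (0 − -2)² = 20
  (-2 − 4)² + (1 − -2)² = 45
  (4 − 4)² + (6 − -2)² = 64
  (-4 − 4)² + (0 − -2)² = 68
  (-5 − 4)² + (4 − -2)² = 117
Minimum is attained by (0, 0), so q lies in its Voronoi cell.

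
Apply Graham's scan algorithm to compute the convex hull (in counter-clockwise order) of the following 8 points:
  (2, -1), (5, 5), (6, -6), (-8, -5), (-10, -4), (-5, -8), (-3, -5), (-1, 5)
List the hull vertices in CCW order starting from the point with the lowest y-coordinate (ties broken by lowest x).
Hull (CCW) = [(-5, -8), (6, -6), (5, 5), (-1, 5), (-10, -4)]

Graham scan procedure:
  1. Find the pivot p₀ = point with lowest y (tie → lowest x): (-5, -8).
  2. Sort the remaining points by polar angle around p₀.
  3. Walk through sorted points, maintaining a stack; pop the top while the last three entries make a non-left turn (cross product ≤ 0).
  4. Final stack is the convex hull in CCW order: (-5, -8), (6, -6), (5, 5), (-1, 5), (-10, -4).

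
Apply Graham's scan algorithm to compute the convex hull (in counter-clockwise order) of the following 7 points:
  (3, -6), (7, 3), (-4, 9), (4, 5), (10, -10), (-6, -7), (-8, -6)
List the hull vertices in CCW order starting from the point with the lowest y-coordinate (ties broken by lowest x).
Hull (CCW) = [(10, -10), (7, 3), (4, 5), (-4, 9), (-8, -6), (-6, -7)]

Graham scan procedure:
  1. Find the pivot p₀ = point with lowest y (tie → lowest x): (10, -10).
  2. Sort the remaining points by polar angle around p₀.
  3. Walk through sorted points, maintaining a stack; pop the top while the last three entries make a non-left turn (cross product ≤ 0).
  4. Final stack is the convex hull in CCW order: (10, -10), (7, 3), (4, 5), (-4, 9), (-8, -6), (-6, -7).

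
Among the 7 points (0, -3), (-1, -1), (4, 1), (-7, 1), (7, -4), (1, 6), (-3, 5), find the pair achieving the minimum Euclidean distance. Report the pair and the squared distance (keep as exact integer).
Pair = ((0, -3), (-1, -1)); squared distance = 5

Compute all C(7, 2) = 21 pairwise squared distances (x_i − x_j)² + (y_i − y_j)². The minimum is 5, attained by the pair ((0, -3), (-1, -1)).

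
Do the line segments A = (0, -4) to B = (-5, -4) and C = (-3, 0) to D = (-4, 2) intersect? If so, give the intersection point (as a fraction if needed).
No (intersection of containing lines falls outside at least one segment)

Parametrize and solve: t = 1/5, s = -2. At least one of these is outside [0, 1], so the segments do not intersect.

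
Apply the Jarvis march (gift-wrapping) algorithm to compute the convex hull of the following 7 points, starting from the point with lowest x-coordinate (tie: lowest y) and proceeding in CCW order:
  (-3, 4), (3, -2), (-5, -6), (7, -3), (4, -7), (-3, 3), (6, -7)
Hull (CCW) = [(-5, -6), (4, -7), (6, -7), (7, -3), (-3, 4)]

Jarvis march: at each step, from the current hull vertex p, select the next vertex q as the point such that every other point lies strictly to the left of (or on) the directed line p → q. (Equivalently: for every other point r, the cross product (q − p) × (r − p) ≥ 0.)
Starting point (lowest x, tie lowest y): (-5, -6). Wrap until returning to start. Resulting hull: (-5, -6), (4, -7), (6, -7), (7, -3), (-3, 4).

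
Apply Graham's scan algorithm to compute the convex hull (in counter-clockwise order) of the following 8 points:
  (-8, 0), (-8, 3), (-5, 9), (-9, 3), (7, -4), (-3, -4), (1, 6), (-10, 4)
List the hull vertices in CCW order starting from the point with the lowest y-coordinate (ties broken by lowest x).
Hull (CCW) = [(-3, -4), (7, -4), (1, 6), (-5, 9), (-10, 4), (-8, 0)]

Graham scan procedure:
  1. Find the pivot p₀ = point with lowest y (tie → lowest x): (-3, -4).
  2. Sort the remaining points by polar angle around p₀.
  3. Walk through sorted points, maintaining a stack; pop the top while the last three entries make a non-left turn (cross product ≤ 0).
  4. Final stack is the convex hull in CCW order: (-3, -4), (7, -4), (1, 6), (-5, 9), (-10, 4), (-8, 0).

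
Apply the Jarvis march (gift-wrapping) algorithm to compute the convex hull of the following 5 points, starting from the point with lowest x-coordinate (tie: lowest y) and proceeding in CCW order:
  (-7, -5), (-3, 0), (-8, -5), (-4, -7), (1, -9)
Hull (CCW) = [(-8, -5), (-4, -7), (1, -9), (-3, 0)]

Jarvis march: at each step, from the current hull vertex p, select the next vertex q as the point such that every other point lies strictly to the left of (or on) the directed line p → q. (Equivalently: for every other point r, the cross product (q − p) × (r − p) ≥ 0.)
Starting point (lowest x, tie lowest y): (-8, -5). Wrap until returning to start. Resulting hull: (-8, -5), (-4, -7), (1, -9), (-3, 0).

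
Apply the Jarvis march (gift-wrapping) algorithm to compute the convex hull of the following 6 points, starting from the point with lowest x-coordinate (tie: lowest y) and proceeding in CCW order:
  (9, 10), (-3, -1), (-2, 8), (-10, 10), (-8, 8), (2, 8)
Hull (CCW) = [(-10, 10), (-3, -1), (9, 10)]

Jarvis march: at each step, from the current hull vertex p, select the next vertex q as the point such that every other point lies strictly to the left of (or on) the directed line p → q. (Equivalently: for every other point r, the cross product (q − p) × (r − p) ≥ 0.)
Starting point (lowest x, tie lowest y): (-10, 10). Wrap until returning to start. Resulting hull: (-10, 10), (-3, -1), (9, 10).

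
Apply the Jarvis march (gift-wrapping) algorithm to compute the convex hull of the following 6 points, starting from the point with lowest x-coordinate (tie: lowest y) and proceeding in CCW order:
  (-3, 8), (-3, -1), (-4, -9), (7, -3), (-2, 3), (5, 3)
Hull (CCW) = [(-4, -9), (7, -3), (5, 3), (-3, 8)]

Jarvis march: at each step, from the current hull vertex p, select the next vertex q as the point such that every other point lies strictly to the left of (or on) the directed line p → q. (Equivalently: for every other point r, the cross product (q − p) × (r − p) ≥ 0.)
Starting point (lowest x, tie lowest y): (-4, -9). Wrap until returning to start. Resulting hull: (-4, -9), (7, -3), (5, 3), (-3, 8).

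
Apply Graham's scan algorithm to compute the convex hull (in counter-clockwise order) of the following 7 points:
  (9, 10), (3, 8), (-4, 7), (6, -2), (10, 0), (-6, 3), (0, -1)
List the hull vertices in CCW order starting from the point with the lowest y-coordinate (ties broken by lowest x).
Hull (CCW) = [(6, -2), (10, 0), (9, 10), (-4, 7), (-6, 3), (0, -1)]

Graham scan procedure:
  1. Find the pivot p₀ = point with lowest y (tie → lowest x): (6, -2).
  2. Sort the remaining points by polar angle around p₀.
  3. Walk through sorted points, maintaining a stack; pop the top while the last three entries make a non-left turn (cross product ≤ 0).
  4. Final stack is the convex hull in CCW order: (6, -2), (10, 0), (9, 10), (-4, 7), (-6, 3), (0, -1).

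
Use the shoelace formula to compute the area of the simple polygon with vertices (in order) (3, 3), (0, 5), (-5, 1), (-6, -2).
Area = 22

Shoelace formula: Area = (1/2) |Σ_i (x_i · y_{i+1} − x_{i+1} · y_i)| (indices mod n). Compute each cross term:
  (3)(5) − (0)(3) = 15
  (0)(1) − (-5)(5) = 25
  (-5)(-2) − (-6)(1) = 16
  (-6)(3) − (3)(-2) = -12
Sum = 44, so (signed) Area = 44/2 = 22, |Area| = 22.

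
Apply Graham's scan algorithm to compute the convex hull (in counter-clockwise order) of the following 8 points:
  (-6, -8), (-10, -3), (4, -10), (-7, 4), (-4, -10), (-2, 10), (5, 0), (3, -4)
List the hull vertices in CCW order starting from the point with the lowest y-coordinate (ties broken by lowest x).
Hull (CCW) = [(-4, -10), (4, -10), (5, 0), (-2, 10), (-7, 4), (-10, -3), (-6, -8)]

Graham scan procedure:
  1. Find the pivot p₀ = point with lowest y (tie → lowest x): (-4, -10).
  2. Sort the remaining points by polar angle around p₀.
  3. Walk through sorted points, maintaining a stack; pop the top while the last three entries make a non-left turn (cross product ≤ 0).
  4. Final stack is the convex hull in CCW order: (-4, -10), (4, -10), (5, 0), (-2, 10), (-7, 4), (-10, -3), (-6, -8).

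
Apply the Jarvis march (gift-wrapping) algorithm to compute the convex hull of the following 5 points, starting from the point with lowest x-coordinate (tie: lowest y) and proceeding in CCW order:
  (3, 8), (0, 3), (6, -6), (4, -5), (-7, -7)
Hull (CCW) = [(-7, -7), (6, -6), (3, 8)]

Jarvis march: at each step, from the current hull vertex p, select the next vertex q as the point such that every other point lies strictly to the left of (or on) the directed line p → q. (Equivalently: for every other point r, the cross product (q − p) × (r − p) ≥ 0.)
Starting point (lowest x, tie lowest y): (-7, -7). Wrap until returning to start. Resulting hull: (-7, -7), (6, -6), (3, 8).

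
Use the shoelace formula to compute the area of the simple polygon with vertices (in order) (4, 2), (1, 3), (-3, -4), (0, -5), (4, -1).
Area = 31

Shoelace formula: Area = (1/2) |Σ_i (x_i · y_{i+1} − x_{i+1} · y_i)| (indices mod n). Compute each cross term:
  (4)(3) − (1)(2) = 10
  (1)(-4) − (-3)(3) = 5
  (-3)(-5) − (0)(-4) = 15
  (0)(-1) − (4)(-5) = 20
  (4)(2) − (4)(-1) = 12
Sum = 62, so (signed) Area = 62/2 = 31, |Area| = 31.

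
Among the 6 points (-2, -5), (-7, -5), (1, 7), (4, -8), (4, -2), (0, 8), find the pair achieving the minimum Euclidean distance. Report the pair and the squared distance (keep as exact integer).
Pair = ((1, 7), (0, 8)); squared distance = 2

Compute all C(6, 2) = 15 pairwise squared distances (x_i − x_j)² + (y_i − y_j)². The minimum is 2, attained by the pair ((1, 7), (0, 8)).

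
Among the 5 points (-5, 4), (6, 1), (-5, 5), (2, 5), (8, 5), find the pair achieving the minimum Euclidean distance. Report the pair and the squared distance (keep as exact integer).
Pair = ((-5, 4), (-5, 5)); squared distance = 1

Compute all C(5, 2) = 10 pairwise squared distances (x_i − x_j)² + (y_i − y_j)². The minimum is 1, attained by the pair ((-5, 4), (-5, 5)).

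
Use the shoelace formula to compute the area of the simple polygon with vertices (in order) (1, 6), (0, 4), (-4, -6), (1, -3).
Area = 47/2

Shoelace formula: Area = (1/2) |Σ_i (x_i · y_{i+1} − x_{i+1} · y_i)| (indices mod n). Compute each cross term:
  (1)(4) − (0)(6) = 4
  (0)(-6) − (-4)(4) = 16
  (-4)(-3) − (1)(-6) = 18
  (1)(6) − (1)(-3) = 9
Sum = 47, so (signed) Area = 47/2 = 47/2, |Area| = 47/2.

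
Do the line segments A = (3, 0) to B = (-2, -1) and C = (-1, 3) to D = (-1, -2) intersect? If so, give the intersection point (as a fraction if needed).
Yes; intersection at (-1, -4/5) (t = 4/5 on AB, s = 19/25 on CD)

Parametrize AB as A + t(B − A) = (3 + -5 t, 0 + -1 t) and CD as C + s(D − C) = (-1 + 0 s, 3 + -5 s). Solve the linear system for (t, s). Determinant = -25 ≠ 0, so a unique intersection of the containing lines exists. Solution: t = 4/5, s = 19/25 — both in [0, 1], so the segments cross. Intersection point: (-1, -4/5).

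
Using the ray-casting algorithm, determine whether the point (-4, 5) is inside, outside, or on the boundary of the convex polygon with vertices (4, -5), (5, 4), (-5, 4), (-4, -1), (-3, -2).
The point (-4, 5) lies strictly outside the polygon

Cast a horizontal ray to the right from the query point and count how many polygon edges it crosses (each edge strictly once or zero times, handled with the usual half-open convention). 
Parity of crossings → even ⇒ outside.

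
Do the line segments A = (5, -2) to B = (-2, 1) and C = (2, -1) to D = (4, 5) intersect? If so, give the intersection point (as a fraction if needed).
Yes; intersection at (25/12, -3/4) (t = 5/12 on AB, s = 1/24 on CD)

Parametrize AB as A + t(B − A) = (5 + -7 t, -2 + 3 t) and CD as C + s(D − C) = (2 + 2 s, -1 + 6 s). Solve the linear system for (t, s). Determinant = 48 ≠ 0, so a unique intersection of the containing lines exists. Solution: t = 5/12, s = 1/24 — both in [0, 1], so the segments cross. Intersection point: (25/12, -3/4).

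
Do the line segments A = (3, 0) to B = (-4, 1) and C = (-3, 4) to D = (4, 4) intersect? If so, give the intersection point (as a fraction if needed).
No (intersection of containing lines falls outside at least one segment)

Parametrize and solve: t = 4, s = -22/7. At least one of these is outside [0, 1], so the segments do not intersect.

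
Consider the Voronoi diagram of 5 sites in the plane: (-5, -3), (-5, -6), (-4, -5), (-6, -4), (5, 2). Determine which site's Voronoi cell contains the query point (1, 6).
Nearest site = (5, 2)

The Voronoi cell of site s contains exactly those query points closer to s than to any other site. Compute squared distances from q = (1, 6) to each site:
  (5 − 1)² + (2 − 6)² = 32
  (-5 − 1)² + (-3 − 6)² = 117
  (-4 − 1)² + (-5 − 6)² = 146
  (-6 − 1)² + (-4 − 6)² = 149
  (-5 − 1)² + (-6 − 6)² = 180
Minimum is attained by (5, 2), so q lies in its Voronoi cell.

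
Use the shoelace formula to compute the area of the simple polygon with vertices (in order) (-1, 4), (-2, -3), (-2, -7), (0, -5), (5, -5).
Area = 69/2

Shoelace formula: Area = (1/2) |Σ_i (x_i · y_{i+1} − x_{i+1} · y_i)| (indices mod n). Compute each cross term:
  (-1)(-3) − (-2)(4) = 11
  (-2)(-7) − (-2)(-3) = 8
  (-2)(-5) − (0)(-7) = 10
  (0)(-5) − (5)(-5) = 25
  (5)(4) − (-1)(-5) = 15
Sum = 69, so (signed) Area = 69/2 = 69/2, |Area| = 69/2.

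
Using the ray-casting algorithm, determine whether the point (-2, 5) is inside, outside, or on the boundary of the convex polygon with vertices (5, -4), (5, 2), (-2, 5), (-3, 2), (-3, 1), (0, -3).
The point (-2, 5) lies on the polygon boundary

Boundary check: the query satisfies the collinearity and bounding-box conditions for some polygon edge, so it lies exactly on the boundary.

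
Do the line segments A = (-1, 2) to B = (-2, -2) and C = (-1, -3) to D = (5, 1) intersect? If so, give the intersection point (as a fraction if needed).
No (intersection of containing lines falls outside at least one segment)

Parametrize and solve: t = 3/2, s = -1/4. At least one of these is outside [0, 1], so the segments do not intersect.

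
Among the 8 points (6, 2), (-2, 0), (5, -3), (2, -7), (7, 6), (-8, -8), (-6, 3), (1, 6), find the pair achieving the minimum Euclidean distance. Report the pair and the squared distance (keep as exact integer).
Pair = ((6, 2), (7, 6)); squared distance = 17

Compute all C(8, 2) = 28 pairwise squared distances (x_i − x_j)² + (y_i − y_j)². The minimum is 17, attained by the pair ((6, 2), (7, 6)).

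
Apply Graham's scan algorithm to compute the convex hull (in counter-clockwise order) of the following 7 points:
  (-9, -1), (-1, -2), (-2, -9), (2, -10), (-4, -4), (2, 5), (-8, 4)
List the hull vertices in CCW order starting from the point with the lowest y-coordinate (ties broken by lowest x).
Hull (CCW) = [(2, -10), (2, 5), (-8, 4), (-9, -1), (-2, -9)]

Graham scan procedure:
  1. Find the pivot p₀ = point with lowest y (tie → lowest x): (2, -10).
  2. Sort the remaining points by polar angle around p₀.
  3. Walk through sorted points, maintaining a stack; pop the top while the last three entries make a non-left turn (cross product ≤ 0).
  4. Final stack is the convex hull in CCW order: (2, -10), (2, 5), (-8, 4), (-9, -1), (-2, -9).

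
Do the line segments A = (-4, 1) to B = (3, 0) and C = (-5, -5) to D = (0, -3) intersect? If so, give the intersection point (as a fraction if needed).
No (intersection of containing lines falls outside at least one segment)

Parametrize and solve: t = 28/19, s = 43/19. At least one of these is outside [0, 1], so the segments do not intersect.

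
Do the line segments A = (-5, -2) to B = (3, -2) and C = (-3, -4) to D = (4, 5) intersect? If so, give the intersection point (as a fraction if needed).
Yes; intersection at (-13/9, -2) (t = 4/9 on AB, s = 2/9 on CD)

Parametrize AB as A + t(B − A) = (-5 + 8 t, -2 + 0 t) and CD as C + s(D − C) = (-3 + 7 s, -4 + 9 s). Solve the linear system for (t, s). Determinant = -72 ≠ 0, so a unique intersection of the containing lines exists. Solution: t = 4/9, s = 2/9 — both in [0, 1], so the segments cross. Intersection point: (-13/9, -2).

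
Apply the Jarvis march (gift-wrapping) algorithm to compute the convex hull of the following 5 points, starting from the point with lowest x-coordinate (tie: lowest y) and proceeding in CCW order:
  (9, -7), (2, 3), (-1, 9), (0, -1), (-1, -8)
Hull (CCW) = [(-1, -8), (9, -7), (-1, 9)]

Jarvis march: at each step, from the current hull vertex p, select the next vertex q as the point such that every other point lies strictly to the left of (or on) the directed line p → q. (Equivalently: for every other point r, the cross product (q − p) × (r − p) ≥ 0.)
Starting point (lowest x, tie lowest y): (-1, -8). Wrap until returning to start. Resulting hull: (-1, -8), (9, -7), (-1, 9).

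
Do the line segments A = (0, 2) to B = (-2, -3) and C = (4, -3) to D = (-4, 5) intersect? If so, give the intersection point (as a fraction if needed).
Yes; intersection at (-2/7, 9/7) (t = 1/7 on AB, s = 15/28 on CD)

Parametrize AB as A + t(B − A) = (0 + -2 t, 2 + -5 t) and CD as C + s(D − C) = (4 + -8 s, -3 + 8 s). Solve the linear system for (t, s). Determinant = 56 ≠ 0, so a unique intersection of the containing lines exists. Solution: t = 1/7, s = 15/28 — both in [0, 1], so the segments cross. Intersection point: (-2/7, 9/7).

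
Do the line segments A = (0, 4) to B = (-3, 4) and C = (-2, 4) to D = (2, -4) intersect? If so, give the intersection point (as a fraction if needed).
Yes; intersection at (-2, 4) (t = 2/3 on AB, s = 0 on CD)

Parametrize AB as A + t(B − A) = (0 + -3 t, 4 + 0 t) and CD as C + s(D − C) = (-2 + 4 s, 4 + -8 s). Solve the linear system for (t, s). Determinant = -24 ≠ 0, so a unique intersection of the containing lines exists. Solution: t = 2/3, s = 0 — both in [0, 1], so the segments cross. Intersection point: (-2, 4).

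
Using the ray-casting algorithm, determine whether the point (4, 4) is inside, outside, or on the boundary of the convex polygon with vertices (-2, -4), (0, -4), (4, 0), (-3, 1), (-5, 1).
The point (4, 4) lies strictly outside the polygon

Cast a horizontal ray to the right from the query point and count how many polygon edges it crosses (each edge strictly once or zero times, handled with the usual half-open convention). 
Parity of crossings → even ⇒ outside.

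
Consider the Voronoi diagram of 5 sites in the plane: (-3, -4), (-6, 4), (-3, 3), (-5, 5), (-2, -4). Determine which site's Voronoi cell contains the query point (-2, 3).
Nearest site = (-3, 3)

The Voronoi cell of site s contains exactly those query points closer to s than to any other site. Compute squared distances from q = (-2, 3) to each site:
  (-3 − -2)² + (3 − 3)² = 1
  (-5 − -2)² + (5 − 3)² = 13
  (-6 − -2)² + (4 − 3)² = 17
  (-2 − -2)² + (-4 − 3)² = 49
  (-3 − -2)² + (-4 − 3)² = 50
Minimum is attained by (-3, 3), so q lies in its Voronoi cell.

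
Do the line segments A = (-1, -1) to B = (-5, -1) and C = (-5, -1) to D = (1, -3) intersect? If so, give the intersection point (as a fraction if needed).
Yes; intersection at (-5, -1) (t = 1 on AB, s = 0 on CD)

Parametrize AB as A + t(B − A) = (-1 + -4 t, -1 + 0 t) and CD as C + s(D − C) = (-5 + 6 s, -1 + -2 s). Solve the linear system for (t, s). Determinant = -8 ≠ 0, so a unique intersection of the containing lines exists. Solution: t = 1, s = 0 — both in [0, 1], so the segments cross. Intersection point: (-5, -1).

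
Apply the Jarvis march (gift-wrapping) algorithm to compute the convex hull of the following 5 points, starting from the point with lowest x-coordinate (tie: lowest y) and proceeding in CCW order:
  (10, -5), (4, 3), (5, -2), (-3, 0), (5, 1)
Hull (CCW) = [(-3, 0), (10, -5), (4, 3)]

Jarvis march: at each step, from the current hull vertex p, select the next vertex q as the point such that every other point lies strictly to the left of (or on) the directed line p → q. (Equivalently: for every other point r, the cross product (q − p) × (r − p) ≥ 0.)
Starting point (lowest x, tie lowest y): (-3, 0). Wrap until returning to start. Resulting hull: (-3, 0), (10, -5), (4, 3).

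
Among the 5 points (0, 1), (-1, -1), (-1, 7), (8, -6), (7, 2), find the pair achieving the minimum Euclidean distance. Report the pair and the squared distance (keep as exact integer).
Pair = ((0, 1), (-1, -1)); squared distance = 5

Compute all C(5, 2) = 10 pairwise squared distances (x_i − x_j)² + (y_i − y_j)². The minimum is 5, attained by the pair ((0, 1), (-1, -1)).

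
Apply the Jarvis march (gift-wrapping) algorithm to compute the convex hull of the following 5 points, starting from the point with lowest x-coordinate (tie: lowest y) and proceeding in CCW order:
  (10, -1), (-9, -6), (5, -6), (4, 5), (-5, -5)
Hull (CCW) = [(-9, -6), (5, -6), (10, -1), (4, 5)]

Jarvis march: at each step, from the current hull vertex p, select the next vertex q as the point such that every other point lies strictly to the left of (or on) the directed line p → q. (Equivalently: for every other point r, the cross product (q − p) × (r − p) ≥ 0.)
Starting point (lowest x, tie lowest y): (-9, -6). Wrap until returning to start. Resulting hull: (-9, -6), (5, -6), (10, -1), (4, 5).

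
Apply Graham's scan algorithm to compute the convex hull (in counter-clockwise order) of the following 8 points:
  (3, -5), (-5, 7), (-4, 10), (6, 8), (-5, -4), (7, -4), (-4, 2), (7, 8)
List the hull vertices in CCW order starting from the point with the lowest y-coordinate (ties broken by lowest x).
Hull (CCW) = [(3, -5), (7, -4), (7, 8), (-4, 10), (-5, 7), (-5, -4)]

Graham scan procedure:
  1. Find the pivot p₀ = point with lowest y (tie → lowest x): (3, -5).
  2. Sort the remaining points by polar angle around p₀.
  3. Walk through sorted points, maintaining a stack; pop the top while the last three entries make a non-left turn (cross product ≤ 0).
  4. Final stack is the convex hull in CCW order: (3, -5), (7, -4), (7, 8), (-4, 10), (-5, 7), (-5, -4).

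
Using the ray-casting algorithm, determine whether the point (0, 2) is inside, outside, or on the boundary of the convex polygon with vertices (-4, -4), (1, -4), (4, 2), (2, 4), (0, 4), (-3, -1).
The point (0, 2) lies strictly inside the polygon

Cast a horizontal ray to the right from the query point and count how many polygon edges it crosses (each edge strictly once or zero times, handled with the usual half-open convention). 
Parity of crossings → odd ⇒ inside.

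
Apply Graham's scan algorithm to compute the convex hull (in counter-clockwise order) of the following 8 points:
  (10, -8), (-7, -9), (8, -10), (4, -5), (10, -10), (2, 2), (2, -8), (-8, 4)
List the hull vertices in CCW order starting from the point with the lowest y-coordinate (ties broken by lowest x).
Hull (CCW) = [(8, -10), (10, -10), (10, -8), (2, 2), (-8, 4), (-7, -9)]

Graham scan procedure:
  1. Find the pivot p₀ = point with lowest y (tie → lowest x): (8, -10).
  2. Sort the remaining points by polar angle around p₀.
  3. Walk through sorted points, maintaining a stack; pop the top while the last three entries make a non-left turn (cross product ≤ 0).
  4. Final stack is the convex hull in CCW order: (8, -10), (10, -10), (10, -8), (2, 2), (-8, 4), (-7, -9).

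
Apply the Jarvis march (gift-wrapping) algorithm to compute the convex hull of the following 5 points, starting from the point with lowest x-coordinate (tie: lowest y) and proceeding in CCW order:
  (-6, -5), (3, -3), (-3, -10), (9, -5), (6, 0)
Hull (CCW) = [(-6, -5), (-3, -10), (9, -5), (6, 0)]

Jarvis march: at each step, from the current hull vertex p, select the next vertex q as the point such that every other point lies strictly to the left of (or on) the directed line p → q. (Equivalently: for every other point r, the cross product (q − p) × (r − p) ≥ 0.)
Starting point (lowest x, tie lowest y): (-6, -5). Wrap until returning to start. Resulting hull: (-6, -5), (-3, -10), (9, -5), (6, 0).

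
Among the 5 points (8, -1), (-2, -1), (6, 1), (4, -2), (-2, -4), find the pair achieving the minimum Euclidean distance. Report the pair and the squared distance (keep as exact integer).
Pair = ((8, -1), (6, 1)); squared distance = 8

Compute all C(5, 2) = 10 pairwise squared distances (x_i − x_j)² + (y_i − y_j)². The minimum is 8, attained by the pair ((8, -1), (6, 1)).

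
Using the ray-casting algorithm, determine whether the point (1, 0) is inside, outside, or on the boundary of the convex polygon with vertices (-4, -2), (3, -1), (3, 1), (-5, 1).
The point (1, 0) lies strictly inside the polygon

Cast a horizontal ray to the right from the query point and count how many polygon edges it crosses (each edge strictly once or zero times, handled with the usual half-open convention). 
Parity of crossings → odd ⇒ inside.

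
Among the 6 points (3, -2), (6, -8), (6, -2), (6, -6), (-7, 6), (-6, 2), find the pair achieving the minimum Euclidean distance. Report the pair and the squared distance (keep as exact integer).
Pair = ((6, -8), (6, -6)); squared distance = 4

Compute all C(6, 2) = 15 pairwise squared distances (x_i − x_j)² + (y_i − y_j)². The minimum is 4, attained by the pair ((6, -8), (6, -6)).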